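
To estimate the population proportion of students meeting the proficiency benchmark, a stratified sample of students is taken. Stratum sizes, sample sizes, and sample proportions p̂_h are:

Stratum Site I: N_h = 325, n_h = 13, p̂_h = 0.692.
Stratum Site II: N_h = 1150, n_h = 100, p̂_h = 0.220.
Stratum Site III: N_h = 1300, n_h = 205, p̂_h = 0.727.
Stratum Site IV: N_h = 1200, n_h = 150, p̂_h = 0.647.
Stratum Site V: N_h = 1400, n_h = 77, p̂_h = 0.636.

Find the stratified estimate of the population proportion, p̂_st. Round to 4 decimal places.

p̂_st ≈ 0.5748

N = 5375; stratum weights W_h = N_h/N.
p̂_st = Σ W_h p̂_h = (325·0.692 + 1150·0.220 + 1300·0.727 + 1200·0.647 + 1400·0.636)/5375 = 0.57485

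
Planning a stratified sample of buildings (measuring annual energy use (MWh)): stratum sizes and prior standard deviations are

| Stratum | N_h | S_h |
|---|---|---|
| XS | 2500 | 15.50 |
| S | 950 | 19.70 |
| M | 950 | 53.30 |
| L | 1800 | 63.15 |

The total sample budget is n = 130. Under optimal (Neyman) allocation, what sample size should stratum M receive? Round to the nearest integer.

Neyman allocation: n_h = n · N_h S_h / Σ N_i S_i, with n = 130.
  stratum XS: N_h·S_h = 2500·15.50 = 38750.00
  stratum S: N_h·S_h = 950·19.70 = 18715.00
  stratum M: N_h·S_h = 950·53.30 = 50635.00
  stratum L: N_h·S_h = 1800·63.15 = 113670.00
Σ N_h S_h = 221770.00
n for stratum M = 130·50635.00/221770.00 = 29.682 → 30

30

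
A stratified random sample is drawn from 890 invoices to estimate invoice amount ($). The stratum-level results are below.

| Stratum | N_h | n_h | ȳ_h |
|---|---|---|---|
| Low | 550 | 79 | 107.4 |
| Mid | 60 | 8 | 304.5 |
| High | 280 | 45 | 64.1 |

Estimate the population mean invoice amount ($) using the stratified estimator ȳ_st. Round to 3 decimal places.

ȳ_st ≈ 107.065

N = Σ N_h = 890. Stratum weights W_h = N_h/N.
ȳ_st = (550·107.4 + 60·304.5 + 280·64.1) / 890 = 107.06517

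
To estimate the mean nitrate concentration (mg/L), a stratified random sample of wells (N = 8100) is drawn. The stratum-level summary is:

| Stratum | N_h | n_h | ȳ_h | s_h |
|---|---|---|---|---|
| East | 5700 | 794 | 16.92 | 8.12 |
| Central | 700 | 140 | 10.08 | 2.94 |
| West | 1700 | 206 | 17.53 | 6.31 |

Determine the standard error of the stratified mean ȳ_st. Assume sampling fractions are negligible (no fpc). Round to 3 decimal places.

V̂(ȳ_st) = Σ W_h² s_h²/n_h, with W_h = N_h/N and N = 8100:
  stratum East: (5700/8100)²·8.12²/794 = 0.0411217
  stratum Central: (700/8100)²·2.94²/140 = 0.000461097
  stratum West: (1700/8100)²·6.31²/206 = 0.00851372
V̂(ȳ_st) = 0.0500965
SE(ȳ_st) = √0.0500965 = 0.223823

SE(ȳ_st) ≈ 0.224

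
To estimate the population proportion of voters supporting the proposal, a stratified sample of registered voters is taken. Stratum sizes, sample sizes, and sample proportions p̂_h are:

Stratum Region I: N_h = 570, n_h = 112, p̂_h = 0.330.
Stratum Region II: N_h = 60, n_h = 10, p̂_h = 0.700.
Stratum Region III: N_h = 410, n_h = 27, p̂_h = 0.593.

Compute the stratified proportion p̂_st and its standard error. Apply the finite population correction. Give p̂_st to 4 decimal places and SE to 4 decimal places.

N = 1040; stratum weights W_h = N_h/N.
p̂_st = Σ W_h p̂_h = (570·0.330 + 60·0.700 + 410·0.593)/1040 = 0.45503
V̂(p̂_st) = Σ W_h² (1 − n_h/N_h) p̂_h(1−p̂_h)/(n_h−1):
  stratum Region I: (570/1040)²·(1 − 112/570)·0.330·0.670/111 = 0.000480772
  stratum Region II: (60/1040)²·(1 − 10/60)·0.700·0.300/9 = 6.47189e-05
  stratum Region III: (410/1040)²·(1 − 27/410)·0.593·0.407/26 = 0.0013477
V̂(p̂_st) = 0.00189319; SE = √V̂ = 0.0435108

p̂_st ≈ 0.4550, SE ≈ 0.0435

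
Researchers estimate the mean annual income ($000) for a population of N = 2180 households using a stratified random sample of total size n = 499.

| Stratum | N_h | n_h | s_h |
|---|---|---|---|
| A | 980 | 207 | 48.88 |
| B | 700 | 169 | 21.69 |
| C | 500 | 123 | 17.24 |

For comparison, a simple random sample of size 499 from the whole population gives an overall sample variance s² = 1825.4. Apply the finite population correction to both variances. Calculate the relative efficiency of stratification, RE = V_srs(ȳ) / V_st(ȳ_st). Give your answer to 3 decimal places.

V̂(ȳ_st) = Σ W_h² (1 − n_h/N_h) s_h²/n_h, with W_h = N_h/N and N = 2180:
  stratum A: (980/2180)²·(1 − 207/980)·48.88²/207 = 1.83986
  stratum B: (700/2180)²·(1 − 169/700)·21.69²/169 = 0.217727
  stratum C: (500/2180)²·(1 − 123/500)·17.24²/123 = 0.0958446
V_st = 2.15343
V_srs = (1 − 499/2180)·1825.4/499 = 2.82078
Relative efficiency = V_srs / V_st = 2.82078/2.15343 = 1.3099

RE ≈ 1.310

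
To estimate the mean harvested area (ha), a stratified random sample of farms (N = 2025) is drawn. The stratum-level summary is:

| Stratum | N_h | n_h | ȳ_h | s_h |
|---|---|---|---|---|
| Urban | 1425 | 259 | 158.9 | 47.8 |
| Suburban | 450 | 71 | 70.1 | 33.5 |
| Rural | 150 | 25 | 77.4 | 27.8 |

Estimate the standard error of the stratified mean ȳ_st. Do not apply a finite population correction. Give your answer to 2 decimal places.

V̂(ȳ_st) = Σ W_h² s_h²/n_h, with W_h = N_h/N and N = 2025:
  stratum Urban: (1425/2025)²·47.8²/259 = 4.36853
  stratum Suburban: (450/2025)²·33.5²/71 = 0.78056
  stratum Rural: (150/2025)²·27.8²/25 = 0.169622
V̂(ȳ_st) = 5.31872
SE(ȳ_st) = √5.31872 = 2.30623

SE(ȳ_st) ≈ 2.31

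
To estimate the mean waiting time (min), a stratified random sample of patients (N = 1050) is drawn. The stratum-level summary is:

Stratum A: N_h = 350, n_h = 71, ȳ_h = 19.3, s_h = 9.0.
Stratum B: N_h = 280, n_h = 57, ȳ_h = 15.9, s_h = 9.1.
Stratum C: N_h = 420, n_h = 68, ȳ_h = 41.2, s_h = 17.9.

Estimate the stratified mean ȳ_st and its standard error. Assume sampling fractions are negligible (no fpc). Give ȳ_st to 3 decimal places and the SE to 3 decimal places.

ȳ_st ≈ 27.153, SE ≈ 0.992

ȳ_st = Σ W_h ȳ_h = (350·19.3 + 280·15.9 + 420·41.2)/1050 = 27.15333
V̂(ȳ_st) = Σ W_h² s_h²/n_h, with W_h = N_h/N and N = 1050:
  stratum A: (350/1050)²·9.0²/71 = 0.126761
  stratum B: (280/1050)²·9.1²/57 = 0.103311
  stratum C: (420/1050)²·17.9²/68 = 0.753906
V̂(ȳ_st) = 0.983977
SE(ȳ_st) = √0.983977 = 0.991956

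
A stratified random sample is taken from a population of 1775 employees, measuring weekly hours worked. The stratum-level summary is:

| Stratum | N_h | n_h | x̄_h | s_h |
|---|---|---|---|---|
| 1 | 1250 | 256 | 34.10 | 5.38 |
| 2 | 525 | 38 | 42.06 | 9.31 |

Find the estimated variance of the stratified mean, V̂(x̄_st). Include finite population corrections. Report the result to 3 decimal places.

V̂(x̄_st) = Σ W_h² (1 − n_h/N_h) s_h²/n_h, with W_h = N_h/N and N = 1775:
  stratum 1: (1250/1775)²·(1 − 256/1250)·5.38²/256 = 0.0445886
  stratum 2: (525/1775)²·(1 − 38/525)·9.31²/38 = 0.1851
V̂(x̄_st) = 0.229689

V̂(x̄_st) ≈ 0.230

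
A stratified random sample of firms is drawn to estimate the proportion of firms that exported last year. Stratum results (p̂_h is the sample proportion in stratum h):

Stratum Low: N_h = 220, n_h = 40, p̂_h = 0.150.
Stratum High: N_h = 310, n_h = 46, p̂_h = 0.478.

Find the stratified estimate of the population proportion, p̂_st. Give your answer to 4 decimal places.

p̂_st ≈ 0.3418

N = 530; stratum weights W_h = N_h/N.
p̂_st = Σ W_h p̂_h = (220·0.150 + 310·0.478)/530 = 0.34185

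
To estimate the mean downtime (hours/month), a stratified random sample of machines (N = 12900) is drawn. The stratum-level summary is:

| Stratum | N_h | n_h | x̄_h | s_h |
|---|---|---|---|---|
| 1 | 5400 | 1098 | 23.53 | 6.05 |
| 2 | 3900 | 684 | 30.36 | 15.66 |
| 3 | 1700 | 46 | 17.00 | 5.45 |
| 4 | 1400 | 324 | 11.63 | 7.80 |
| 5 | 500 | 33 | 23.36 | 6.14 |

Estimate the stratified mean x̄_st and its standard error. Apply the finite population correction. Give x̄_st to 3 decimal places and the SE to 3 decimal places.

x̄_st ≈ 23.436, SE ≈ 0.214

x̄_st = Σ W_h x̄_h = (5400·23.53 + 3900·30.36 + 1700·17.00 + 1400·11.63 + 500·23.36)/12900 = 23.43628
V̂(x̄_st) = Σ W_h² (1 − n_h/N_h) s_h²/n_h, with W_h = N_h/N and N = 12900:
  stratum 1: (5400/12900)²·(1 − 1098/5400)·6.05²/1098 = 0.00465364
  stratum 2: (3900/12900)²·(1 − 684/3900)·15.66²/684 = 0.0270227
  stratum 3: (1700/12900)²·(1 − 46/1700)·5.45²/46 = 0.0109104
  stratum 4: (1400/12900)²·(1 − 324/1400)·7.80²/324 = 0.00169983
  stratum 5: (500/12900)²·(1 − 33/500)·6.14²/33 = 0.00160299
V̂(x̄_st) = 0.0458895
SE(x̄_st) = √0.0458895 = 0.214218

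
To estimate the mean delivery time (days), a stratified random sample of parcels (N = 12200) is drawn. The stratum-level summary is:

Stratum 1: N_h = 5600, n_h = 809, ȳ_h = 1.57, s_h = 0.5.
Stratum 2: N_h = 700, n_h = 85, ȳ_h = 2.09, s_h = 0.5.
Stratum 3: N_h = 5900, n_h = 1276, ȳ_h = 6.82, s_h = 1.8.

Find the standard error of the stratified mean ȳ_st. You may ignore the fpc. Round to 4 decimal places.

V̂(ȳ_st) = Σ W_h² s_h²/n_h, with W_h = N_h/N and N = 12200:
  stratum 1: (5600/12200)²·0.5²/809 = 6.511e-05
  stratum 2: (700/12200)²·0.5²/85 = 9.68272e-06
  stratum 3: (5900/12200)²·1.8²/1276 = 0.000593853
V̂(ȳ_st) = 0.000668645
SE(ȳ_st) = √0.000668645 = 0.0258582

SE(ȳ_st) ≈ 0.0259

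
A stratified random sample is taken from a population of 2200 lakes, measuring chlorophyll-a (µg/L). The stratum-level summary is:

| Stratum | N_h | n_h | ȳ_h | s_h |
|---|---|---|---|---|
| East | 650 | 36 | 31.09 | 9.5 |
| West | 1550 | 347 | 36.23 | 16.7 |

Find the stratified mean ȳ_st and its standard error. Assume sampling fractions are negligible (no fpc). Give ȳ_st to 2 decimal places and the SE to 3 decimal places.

ȳ_st = Σ W_h ȳ_h = (650·31.09 + 1550·36.23)/2200 = 34.71136
V̂(ȳ_st) = Σ W_h² s_h²/n_h, with W_h = N_h/N and N = 2200:
  stratum East: (650/2200)²·9.5²/36 = 0.21884
  stratum West: (1550/2200)²·16.7²/347 = 0.398953
V̂(ȳ_st) = 0.617792
SE(ȳ_st) = √0.617792 = 0.785998

ȳ_st ≈ 34.71, SE ≈ 0.786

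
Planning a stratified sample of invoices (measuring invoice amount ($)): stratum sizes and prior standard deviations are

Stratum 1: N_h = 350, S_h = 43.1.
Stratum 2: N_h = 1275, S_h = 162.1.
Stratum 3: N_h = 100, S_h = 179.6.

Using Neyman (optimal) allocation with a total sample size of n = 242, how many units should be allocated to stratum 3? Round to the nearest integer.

Neyman allocation: n_h = n · N_h S_h / Σ N_i S_i, with n = 242.
  stratum 1: N_h·S_h = 350·43.1 = 15085.00
  stratum 2: N_h·S_h = 1275·162.1 = 206677.50
  stratum 3: N_h·S_h = 100·179.6 = 17960.00
Σ N_h S_h = 239722.50
n for stratum 3 = 242·17960.00/239722.50 = 18.131 → 18

18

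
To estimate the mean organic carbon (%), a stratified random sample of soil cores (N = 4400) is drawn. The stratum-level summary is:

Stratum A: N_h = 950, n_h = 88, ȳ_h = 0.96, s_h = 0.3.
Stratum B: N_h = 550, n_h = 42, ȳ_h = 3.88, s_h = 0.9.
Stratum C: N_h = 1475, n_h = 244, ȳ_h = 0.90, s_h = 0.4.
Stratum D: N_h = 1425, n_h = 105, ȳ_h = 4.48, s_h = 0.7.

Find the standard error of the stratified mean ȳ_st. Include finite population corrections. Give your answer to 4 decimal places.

SE(ȳ_st) ≈ 0.0289

V̂(ȳ_st) = Σ W_h² (1 − n_h/N_h) s_h²/n_h, with W_h = N_h/N and N = 4400:
  stratum A: (950/4400)²·(1 − 88/950)·0.3²/88 = 4.32599e-05
  stratum B: (550/4400)²·(1 − 42/550)·0.9²/42 = 0.000278328
  stratum C: (1475/4400)²·(1 − 244/1475)·0.4²/244 = 6.15e-05
  stratum D: (1425/4400)²·(1 − 105/1425)·0.7²/105 = 0.000453409
V̂(ȳ_st) = 0.000836497
SE(ȳ_st) = √0.000836497 = 0.0289223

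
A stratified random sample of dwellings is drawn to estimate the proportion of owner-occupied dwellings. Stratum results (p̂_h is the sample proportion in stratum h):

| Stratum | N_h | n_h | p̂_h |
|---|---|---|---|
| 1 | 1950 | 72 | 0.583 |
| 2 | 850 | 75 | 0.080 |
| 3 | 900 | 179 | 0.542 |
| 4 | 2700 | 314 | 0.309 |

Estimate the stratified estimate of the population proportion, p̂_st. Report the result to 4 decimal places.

p̂_st ≈ 0.3948

N = 6400; stratum weights W_h = N_h/N.
p̂_st = Σ W_h p̂_h = (1950·0.583 + 850·0.080 + 900·0.542 + 2700·0.309)/6400 = 0.39484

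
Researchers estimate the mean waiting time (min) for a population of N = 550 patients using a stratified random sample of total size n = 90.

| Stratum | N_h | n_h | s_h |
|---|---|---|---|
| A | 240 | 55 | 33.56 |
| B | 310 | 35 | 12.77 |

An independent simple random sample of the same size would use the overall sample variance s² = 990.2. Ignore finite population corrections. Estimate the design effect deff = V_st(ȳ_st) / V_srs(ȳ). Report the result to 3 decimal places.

deff ≈ 0.489

V̂(ȳ_st) = Σ W_h² s_h²/n_h, with W_h = N_h/N and N = 550:
  stratum A: (240/550)²·33.56²/55 = 3.89923
  stratum B: (310/550)²·12.77²/35 = 1.48017
V_st = 5.3794
V_srs = s²/n = 990.2/90 = 11.0022
deff = V_st / V_srs = 5.3794/11.0022 = 0.4889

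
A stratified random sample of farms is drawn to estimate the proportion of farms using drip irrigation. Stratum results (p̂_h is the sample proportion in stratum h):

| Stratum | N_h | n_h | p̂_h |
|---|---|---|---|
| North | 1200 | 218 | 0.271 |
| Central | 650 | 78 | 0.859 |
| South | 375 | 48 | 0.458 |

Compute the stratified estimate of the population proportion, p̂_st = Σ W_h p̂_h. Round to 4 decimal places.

p̂_st ≈ 0.4743

N = 2225; stratum weights W_h = N_h/N.
p̂_st = Σ W_h p̂_h = (1200·0.271 + 650·0.859 + 375·0.458)/2225 = 0.47429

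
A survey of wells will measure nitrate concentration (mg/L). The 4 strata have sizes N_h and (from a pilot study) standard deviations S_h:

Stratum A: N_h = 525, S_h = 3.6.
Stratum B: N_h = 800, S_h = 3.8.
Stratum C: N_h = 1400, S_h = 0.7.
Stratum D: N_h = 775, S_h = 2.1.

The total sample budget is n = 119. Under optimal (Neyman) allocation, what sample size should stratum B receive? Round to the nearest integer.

Neyman allocation: n_h = n · N_h S_h / Σ N_i S_i, with n = 119.
  stratum A: N_h·S_h = 525·3.6 = 1890.00
  stratum B: N_h·S_h = 800·3.8 = 3040.00
  stratum C: N_h·S_h = 1400·0.7 = 980.00
  stratum D: N_h·S_h = 775·2.1 = 1627.50
Σ N_h S_h = 7537.50
n for stratum B = 119·3040.00/7537.50 = 47.995 → 48

48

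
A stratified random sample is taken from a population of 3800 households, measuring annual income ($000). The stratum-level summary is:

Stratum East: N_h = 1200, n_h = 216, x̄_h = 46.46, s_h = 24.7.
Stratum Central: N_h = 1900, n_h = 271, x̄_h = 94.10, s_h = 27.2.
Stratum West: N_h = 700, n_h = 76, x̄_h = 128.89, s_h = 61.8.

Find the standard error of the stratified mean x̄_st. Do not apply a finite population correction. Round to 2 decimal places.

SE(x̄_st) ≈ 1.63

V̂(x̄_st) = Σ W_h² s_h²/n_h, with W_h = N_h/N and N = 3800:
  stratum East: (1200/3800)²·24.7²/216 = 0.281667
  stratum Central: (1900/3800)²·27.2²/271 = 0.682509
  stratum West: (700/3800)²·61.8²/76 = 1.70527
V̂(x̄_st) = 2.66944
SE(x̄_st) = √2.66944 = 1.63384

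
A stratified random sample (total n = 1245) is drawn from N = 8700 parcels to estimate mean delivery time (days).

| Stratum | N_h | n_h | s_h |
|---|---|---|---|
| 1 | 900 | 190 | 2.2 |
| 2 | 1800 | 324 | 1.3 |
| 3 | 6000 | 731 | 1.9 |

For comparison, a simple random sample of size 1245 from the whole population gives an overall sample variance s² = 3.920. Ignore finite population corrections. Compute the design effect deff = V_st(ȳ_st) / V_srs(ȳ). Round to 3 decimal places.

V̂(ȳ_st) = Σ W_h² s_h²/n_h, with W_h = N_h/N and N = 8700:
  stratum 1: (900/8700)²·2.2²/190 = 0.000272608
  stratum 2: (1800/8700)²·1.3²/324 = 0.000223279
  stratum 3: (6000/8700)²·1.9²/731 = 0.00234884
V_st = 0.00284473
V_srs = s²/n = 3.920/1245 = 0.00314859
deff = V_st / V_srs = 0.00284473/0.00314859 = 0.9035

deff ≈ 0.903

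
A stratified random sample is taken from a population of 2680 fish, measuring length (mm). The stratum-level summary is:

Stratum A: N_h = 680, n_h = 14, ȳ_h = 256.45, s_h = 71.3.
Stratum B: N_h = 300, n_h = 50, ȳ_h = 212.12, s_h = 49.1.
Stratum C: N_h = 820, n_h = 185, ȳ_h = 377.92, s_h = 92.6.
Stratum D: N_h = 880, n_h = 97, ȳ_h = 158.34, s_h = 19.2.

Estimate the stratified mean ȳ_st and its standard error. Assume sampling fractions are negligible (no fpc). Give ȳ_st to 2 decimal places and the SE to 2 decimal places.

ȳ_st ≈ 256.44, SE ≈ 5.36

ȳ_st = Σ W_h ȳ_h = (680·256.45 + 300·212.12 + 820·377.92 + 880·158.34)/2680 = 256.43866
V̂(ȳ_st) = Σ W_h² s_h²/n_h, with W_h = N_h/N and N = 2680:
  stratum A: (680/2680)²·71.3²/14 = 23.3776
  stratum B: (300/2680)²·49.1²/50 = 0.604179
  stratum C: (820/2680)²·92.6²/185 = 4.33919
  stratum D: (880/2680)²·19.2²/97 = 0.409757
V̂(ȳ_st) = 28.7307
SE(ȳ_st) = √28.7307 = 5.3601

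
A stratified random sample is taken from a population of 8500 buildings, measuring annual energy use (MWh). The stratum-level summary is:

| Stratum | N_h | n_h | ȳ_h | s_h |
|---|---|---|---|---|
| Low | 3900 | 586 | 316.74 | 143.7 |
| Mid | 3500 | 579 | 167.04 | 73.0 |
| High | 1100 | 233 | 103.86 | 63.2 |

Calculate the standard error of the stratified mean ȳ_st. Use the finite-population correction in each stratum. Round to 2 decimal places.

V̂(ȳ_st) = Σ W_h² (1 − n_h/N_h) s_h²/n_h, with W_h = N_h/N and N = 8500:
  stratum Low: (3900/8500)²·(1 − 586/3900)·143.7²/586 = 6.30369
  stratum Mid: (3500/8500)²·(1 − 579/3500)·73.0²/579 = 1.30235
  stratum High: (1100/8500)²·(1 − 233/1100)·63.2²/233 = 0.226283
V̂(ȳ_st) = 7.83233
SE(ȳ_st) = √7.83233 = 2.79863

SE(ȳ_st) ≈ 2.80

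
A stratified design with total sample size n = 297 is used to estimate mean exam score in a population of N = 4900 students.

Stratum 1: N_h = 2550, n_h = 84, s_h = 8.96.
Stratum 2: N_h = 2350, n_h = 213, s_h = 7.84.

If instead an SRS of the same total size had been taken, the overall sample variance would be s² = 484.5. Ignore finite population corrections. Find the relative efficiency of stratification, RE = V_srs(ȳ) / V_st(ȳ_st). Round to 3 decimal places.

V̂(ȳ_st) = Σ W_h² s_h²/n_h, with W_h = N_h/N and N = 4900:
  stratum 1: (2550/4900)²·8.96²/84 = 0.258836
  stratum 2: (2350/4900)²·7.84²/213 = 0.0663737
V_st = 0.32521
V_srs = s²/n = 484.5/297 = 1.63131
Relative efficiency = V_srs / V_st = 1.63131/0.32521 = 5.0162

RE ≈ 5.016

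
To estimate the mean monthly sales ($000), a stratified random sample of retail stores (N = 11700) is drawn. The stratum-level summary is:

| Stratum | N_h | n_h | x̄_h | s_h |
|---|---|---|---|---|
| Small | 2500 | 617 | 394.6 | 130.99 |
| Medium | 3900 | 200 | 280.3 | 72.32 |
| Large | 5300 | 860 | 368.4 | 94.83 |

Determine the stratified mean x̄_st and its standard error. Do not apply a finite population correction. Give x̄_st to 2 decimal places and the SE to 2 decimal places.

x̄_st ≈ 344.63, SE ≈ 2.51

x̄_st = Σ W_h x̄_h = (2500·394.6 + 3900·280.3 + 5300·368.4)/11700 = 344.63162
V̂(x̄_st) = Σ W_h² s_h²/n_h, with W_h = N_h/N and N = 11700:
  stratum Small: (2500/11700)²·130.99²/617 = 1.2697
  stratum Medium: (3900/11700)²·72.32²/200 = 2.90566
  stratum Large: (5300/11700)²·94.83²/860 = 2.14572
V̂(x̄_st) = 6.32107
SE(x̄_st) = √6.32107 = 2.51417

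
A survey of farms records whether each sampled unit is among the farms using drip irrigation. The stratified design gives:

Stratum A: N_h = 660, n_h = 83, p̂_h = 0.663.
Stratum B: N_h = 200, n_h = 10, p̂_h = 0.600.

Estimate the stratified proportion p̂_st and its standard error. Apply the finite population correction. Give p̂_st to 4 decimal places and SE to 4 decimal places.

N = 860; stratum weights W_h = N_h/N.
p̂_st = Σ W_h p̂_h = (660·0.663 + 200·0.600)/860 = 0.64835
V̂(p̂_st) = Σ W_h² (1 − n_h/N_h) p̂_h(1−p̂_h)/(n_h−1):
  stratum A: (660/860)²·(1 − 83/660)·0.663·0.337/82 = 0.00140298
  stratum B: (200/860)²·(1 − 10/200)·0.600·0.400/9 = 0.00137011
V̂(p̂_st) = 0.00277309; SE = √V̂ = 0.0526602

p̂_st ≈ 0.6483, SE ≈ 0.0527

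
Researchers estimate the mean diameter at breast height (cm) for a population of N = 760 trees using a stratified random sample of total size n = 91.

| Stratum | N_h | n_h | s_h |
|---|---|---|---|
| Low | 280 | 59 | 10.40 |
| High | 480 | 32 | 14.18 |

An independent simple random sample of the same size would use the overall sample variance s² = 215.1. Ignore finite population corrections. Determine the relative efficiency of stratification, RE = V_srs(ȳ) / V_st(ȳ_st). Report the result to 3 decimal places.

V̂(ȳ_st) = Σ W_h² s_h²/n_h, with W_h = N_h/N and N = 760:
  stratum Low: (280/760)²·10.40²/59 = 0.24883
  stratum High: (480/760)²·14.18²/32 = 2.50644
V_st = 2.75527
V_srs = s²/n = 215.1/91 = 2.36374
Relative efficiency = V_srs / V_st = 2.36374/2.75527 = 0.8579

RE ≈ 0.858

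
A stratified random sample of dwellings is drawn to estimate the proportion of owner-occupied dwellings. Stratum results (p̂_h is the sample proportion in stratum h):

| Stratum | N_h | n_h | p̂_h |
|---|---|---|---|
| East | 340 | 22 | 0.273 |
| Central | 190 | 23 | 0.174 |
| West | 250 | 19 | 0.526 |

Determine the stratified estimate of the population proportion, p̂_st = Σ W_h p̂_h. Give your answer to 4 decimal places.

p̂_st ≈ 0.3300

N = 780; stratum weights W_h = N_h/N.
p̂_st = Σ W_h p̂_h = (340·0.273 + 190·0.174 + 250·0.526)/780 = 0.32997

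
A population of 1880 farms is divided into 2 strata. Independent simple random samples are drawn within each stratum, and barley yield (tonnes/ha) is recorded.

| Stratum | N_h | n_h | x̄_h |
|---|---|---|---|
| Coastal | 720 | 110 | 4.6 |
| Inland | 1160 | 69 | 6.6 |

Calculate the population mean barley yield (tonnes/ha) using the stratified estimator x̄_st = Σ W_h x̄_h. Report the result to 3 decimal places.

N = Σ N_h = 1880. Stratum weights W_h = N_h/N.
x̄_st = (720·4.6 + 1160·6.6) / 1880 = 5.83404

x̄_st ≈ 5.834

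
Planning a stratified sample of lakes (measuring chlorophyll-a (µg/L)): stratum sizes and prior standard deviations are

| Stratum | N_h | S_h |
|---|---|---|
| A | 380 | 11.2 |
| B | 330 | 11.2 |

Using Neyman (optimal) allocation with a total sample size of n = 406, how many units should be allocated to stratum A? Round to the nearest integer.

217

Neyman allocation: n_h = n · N_h S_h / Σ N_i S_i, with n = 406.
  stratum A: N_h·S_h = 380·11.2 = 4256.00
  stratum B: N_h·S_h = 330·11.2 = 3696.00
Σ N_h S_h = 7952.00
n for stratum A = 406·4256.00/7952.00 = 217.296 → 217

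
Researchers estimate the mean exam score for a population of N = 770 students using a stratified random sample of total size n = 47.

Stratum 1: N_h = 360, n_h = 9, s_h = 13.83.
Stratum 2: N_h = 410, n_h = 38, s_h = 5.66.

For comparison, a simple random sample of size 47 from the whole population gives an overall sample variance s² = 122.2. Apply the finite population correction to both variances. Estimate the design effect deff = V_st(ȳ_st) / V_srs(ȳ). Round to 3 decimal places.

V̂(ȳ_st) = Σ W_h² (1 − n_h/N_h) s_h²/n_h, with W_h = N_h/N and N = 770:
  stratum 1: (360/770)²·(1 − 9/360)·13.83²/9 = 4.52929
  stratum 2: (410/770)²·(1 − 38/410)·5.66²/38 = 0.216868
V_st = 4.74616
V_srs = (1 − 47/770)·122.2/47 = 2.4413
deff = V_st / V_srs = 4.74616/2.4413 = 1.9441

deff ≈ 1.944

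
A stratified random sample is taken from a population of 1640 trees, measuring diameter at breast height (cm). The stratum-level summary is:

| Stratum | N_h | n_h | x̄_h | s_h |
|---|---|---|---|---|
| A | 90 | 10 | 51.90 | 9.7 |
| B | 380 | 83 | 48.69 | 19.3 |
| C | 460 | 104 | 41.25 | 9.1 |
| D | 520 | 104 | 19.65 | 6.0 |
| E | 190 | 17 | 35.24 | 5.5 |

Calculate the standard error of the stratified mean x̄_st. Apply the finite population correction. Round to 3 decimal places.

SE(x̄_st) ≈ 0.558

V̂(x̄_st) = Σ W_h² (1 − n_h/N_h) s_h²/n_h, with W_h = N_h/N and N = 1640:
  stratum A: (90/1640)²·(1 − 10/90)·9.7²/10 = 0.0251877
  stratum B: (380/1640)²·(1 − 83/380)·19.3²/83 = 0.188317
  stratum C: (460/1640)²·(1 − 104/460)·9.1²/104 = 0.0484808
  stratum D: (520/1640)²·(1 − 104/520)·6.0²/104 = 0.0278406
  stratum E: (190/1640)²·(1 − 17/190)·5.5²/17 = 0.0217465
V̂(x̄_st) = 0.311572
SE(x̄_st) = √0.311572 = 0.558187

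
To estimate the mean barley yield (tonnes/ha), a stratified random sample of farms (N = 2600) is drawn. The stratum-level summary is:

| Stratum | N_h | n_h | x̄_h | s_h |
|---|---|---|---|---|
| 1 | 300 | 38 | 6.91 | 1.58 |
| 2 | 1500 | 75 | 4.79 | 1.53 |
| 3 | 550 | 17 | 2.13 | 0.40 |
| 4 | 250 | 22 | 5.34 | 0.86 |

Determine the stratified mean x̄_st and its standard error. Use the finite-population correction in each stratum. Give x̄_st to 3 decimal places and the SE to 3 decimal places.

x̄_st ≈ 4.525, SE ≈ 0.106

x̄_st = Σ W_h x̄_h = (300·6.91 + 1500·4.79 + 550·2.13 + 250·5.34)/2600 = 4.52481
V̂(x̄_st) = Σ W_h² (1 − n_h/N_h) s_h²/n_h, with W_h = N_h/N and N = 2600:
  stratum 1: (300/2600)²·(1 − 38/300)·1.58²/38 = 0.000763847
  stratum 2: (1500/2600)²·(1 − 75/1500)·1.53²/75 = 0.00986918
  stratum 3: (550/2600)²·(1 − 17/550)·0.40²/17 = 0.000408145
  stratum 4: (250/2600)²·(1 − 22/250)·0.86²/22 = 0.000283467
V̂(x̄_st) = 0.0113246
SE(x̄_st) = √0.0113246 = 0.106417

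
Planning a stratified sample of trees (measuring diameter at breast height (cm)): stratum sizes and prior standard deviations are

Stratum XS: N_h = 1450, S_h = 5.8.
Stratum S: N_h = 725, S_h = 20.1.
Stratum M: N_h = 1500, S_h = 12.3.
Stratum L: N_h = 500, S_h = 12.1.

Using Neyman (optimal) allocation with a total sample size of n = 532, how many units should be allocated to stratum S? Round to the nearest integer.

163

Neyman allocation: n_h = n · N_h S_h / Σ N_i S_i, with n = 532.
  stratum XS: N_h·S_h = 1450·5.8 = 8410.00
  stratum S: N_h·S_h = 725·20.1 = 14572.50
  stratum M: N_h·S_h = 1500·12.3 = 18450.00
  stratum L: N_h·S_h = 500·12.1 = 6050.00
Σ N_h S_h = 47482.50
n for stratum S = 532·14572.50/47482.50 = 163.272 → 163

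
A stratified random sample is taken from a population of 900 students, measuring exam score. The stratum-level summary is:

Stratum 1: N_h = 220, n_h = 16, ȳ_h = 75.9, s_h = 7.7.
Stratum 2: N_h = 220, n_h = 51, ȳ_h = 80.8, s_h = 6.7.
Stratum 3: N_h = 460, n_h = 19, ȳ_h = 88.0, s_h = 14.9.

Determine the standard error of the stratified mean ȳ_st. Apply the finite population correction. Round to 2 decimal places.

V̂(ȳ_st) = Σ W_h² (1 − n_h/N_h) s_h²/n_h, with W_h = N_h/N and N = 900:
  stratum 1: (220/900)²·(1 − 16/220)·7.7²/16 = 0.205319
  stratum 2: (220/900)²·(1 − 51/220)·6.7²/51 = 0.0404021
  stratum 3: (460/900)²·(1 − 19/460)·14.9²/19 = 2.92638
V̂(ȳ_st) = 3.1721
SE(ȳ_st) = √3.1721 = 1.78104

SE(ȳ_st) ≈ 1.78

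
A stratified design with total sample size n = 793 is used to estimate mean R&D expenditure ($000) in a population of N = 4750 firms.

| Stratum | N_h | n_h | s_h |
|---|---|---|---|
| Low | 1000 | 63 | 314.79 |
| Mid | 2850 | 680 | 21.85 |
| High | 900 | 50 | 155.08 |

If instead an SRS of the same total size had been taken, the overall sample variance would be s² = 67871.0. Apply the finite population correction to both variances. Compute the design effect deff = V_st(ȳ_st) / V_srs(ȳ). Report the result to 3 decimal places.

deff ≈ 1.148

V̂(ȳ_st) = Σ W_h² (1 − n_h/N_h) s_h²/n_h, with W_h = N_h/N and N = 4750:
  stratum Low: (1000/4750)²·(1 − 63/1000)·314.79²/63 = 65.3211
  stratum Mid: (2850/4750)²·(1 − 680/2850)·21.85²/680 = 0.192447
  stratum High: (900/4750)²·(1 − 50/900)·155.08²/50 = 16.3086
V_st = 81.8221
V_srs = (1 − 793/4750)·67871.0/793 = 71.299
deff = V_st / V_srs = 81.8221/71.299 = 1.1476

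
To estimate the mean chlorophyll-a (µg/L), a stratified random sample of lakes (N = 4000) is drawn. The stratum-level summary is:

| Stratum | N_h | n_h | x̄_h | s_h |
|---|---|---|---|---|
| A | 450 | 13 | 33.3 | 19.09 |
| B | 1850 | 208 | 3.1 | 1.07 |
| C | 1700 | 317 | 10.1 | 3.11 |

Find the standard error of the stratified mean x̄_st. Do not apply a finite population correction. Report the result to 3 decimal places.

V̂(x̄_st) = Σ W_h² s_h²/n_h, with W_h = N_h/N and N = 4000:
  stratum A: (450/4000)²·19.09²/13 = 0.354792
  stratum B: (1850/4000)²·1.07²/208 = 0.00117741
  stratum C: (1700/4000)²·3.11²/317 = 0.00551111
V̂(x̄_st) = 0.36148
SE(x̄_st) = √0.36148 = 0.601232

SE(x̄_st) ≈ 0.601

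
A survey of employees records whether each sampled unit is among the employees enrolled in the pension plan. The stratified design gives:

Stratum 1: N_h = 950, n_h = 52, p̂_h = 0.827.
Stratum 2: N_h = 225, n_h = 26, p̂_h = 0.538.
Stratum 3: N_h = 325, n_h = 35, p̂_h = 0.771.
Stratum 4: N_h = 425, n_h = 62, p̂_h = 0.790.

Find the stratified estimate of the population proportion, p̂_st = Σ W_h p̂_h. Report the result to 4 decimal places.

p̂_st ≈ 0.7756

N = 1925; stratum weights W_h = N_h/N.
p̂_st = Σ W_h p̂_h = (950·0.827 + 225·0.538 + 325·0.771 + 425·0.790)/1925 = 0.77560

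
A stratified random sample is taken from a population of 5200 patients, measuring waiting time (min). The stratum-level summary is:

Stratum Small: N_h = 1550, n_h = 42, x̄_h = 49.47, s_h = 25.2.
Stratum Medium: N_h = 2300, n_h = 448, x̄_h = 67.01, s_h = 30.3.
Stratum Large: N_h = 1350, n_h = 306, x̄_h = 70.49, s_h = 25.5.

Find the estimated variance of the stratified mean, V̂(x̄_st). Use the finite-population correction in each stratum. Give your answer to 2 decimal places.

V̂(x̄_st) ≈ 1.74

V̂(x̄_st) = Σ W_h² (1 − n_h/N_h) s_h²/n_h, with W_h = N_h/N and N = 5200:
  stratum Small: (1550/5200)²·(1 − 42/1550)·25.2²/42 = 1.30701
  stratum Medium: (2300/5200)²·(1 − 448/2300)·30.3²/448 = 0.322827
  stratum Large: (1350/5200)²·(1 − 306/1350)·25.5²/306 = 0.110761
V̂(x̄_st) = 1.7406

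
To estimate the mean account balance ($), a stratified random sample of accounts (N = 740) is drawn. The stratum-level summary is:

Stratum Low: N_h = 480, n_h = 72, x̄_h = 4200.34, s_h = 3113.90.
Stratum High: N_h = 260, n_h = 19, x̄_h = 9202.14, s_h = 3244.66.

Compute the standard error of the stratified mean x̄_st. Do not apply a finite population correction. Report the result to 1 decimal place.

V̂(x̄_st) = Σ W_h² s_h²/n_h, with W_h = N_h/N and N = 740:
  stratum Low: (480/740)²·3113.90²/72 = 56662.5
  stratum High: (260/740)²·3244.66²/19 = 68401.9
V̂(x̄_st) = 125064
SE(x̄_st) = √125064 = 353.644

SE(x̄_st) ≈ 353.6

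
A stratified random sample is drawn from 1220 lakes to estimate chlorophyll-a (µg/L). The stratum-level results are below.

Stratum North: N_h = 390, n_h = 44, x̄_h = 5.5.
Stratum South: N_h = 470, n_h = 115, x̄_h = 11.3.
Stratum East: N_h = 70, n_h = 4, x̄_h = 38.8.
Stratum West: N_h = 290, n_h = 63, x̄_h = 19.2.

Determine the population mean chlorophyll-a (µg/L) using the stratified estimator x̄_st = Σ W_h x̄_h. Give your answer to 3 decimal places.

x̄_st ≈ 12.902

N = Σ N_h = 1220. Stratum weights W_h = N_h/N.
x̄_st = (390·5.5 + 470·11.3 + 70·38.8 + 290·19.2) / 1220 = 12.90164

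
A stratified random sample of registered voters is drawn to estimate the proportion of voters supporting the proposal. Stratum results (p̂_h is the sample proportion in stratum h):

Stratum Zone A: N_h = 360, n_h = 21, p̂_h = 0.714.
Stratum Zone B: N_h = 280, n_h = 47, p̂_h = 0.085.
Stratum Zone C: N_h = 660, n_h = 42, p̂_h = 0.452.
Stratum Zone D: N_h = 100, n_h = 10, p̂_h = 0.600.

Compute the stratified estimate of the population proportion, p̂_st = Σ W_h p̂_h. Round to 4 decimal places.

p̂_st ≈ 0.4565

N = 1400; stratum weights W_h = N_h/N.
p̂_st = Σ W_h p̂_h = (360·0.714 + 280·0.085 + 660·0.452 + 100·0.600)/1400 = 0.45654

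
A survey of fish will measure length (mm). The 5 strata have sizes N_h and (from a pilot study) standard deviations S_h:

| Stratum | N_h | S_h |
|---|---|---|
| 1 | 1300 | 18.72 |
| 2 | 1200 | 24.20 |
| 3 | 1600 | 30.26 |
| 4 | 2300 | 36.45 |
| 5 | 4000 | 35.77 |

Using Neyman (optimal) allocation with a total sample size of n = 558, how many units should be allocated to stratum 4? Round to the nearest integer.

Neyman allocation: n_h = n · N_h S_h / Σ N_i S_i, with n = 558.
  stratum 1: N_h·S_h = 1300·18.72 = 24336.00
  stratum 2: N_h·S_h = 1200·24.20 = 29040.00
  stratum 3: N_h·S_h = 1600·30.26 = 48416.00
  stratum 4: N_h·S_h = 2300·36.45 = 83835.00
  stratum 5: N_h·S_h = 4000·35.77 = 143080.00
Σ N_h S_h = 328707.00
n for stratum 4 = 558·83835.00/328707.00 = 142.315 → 142

142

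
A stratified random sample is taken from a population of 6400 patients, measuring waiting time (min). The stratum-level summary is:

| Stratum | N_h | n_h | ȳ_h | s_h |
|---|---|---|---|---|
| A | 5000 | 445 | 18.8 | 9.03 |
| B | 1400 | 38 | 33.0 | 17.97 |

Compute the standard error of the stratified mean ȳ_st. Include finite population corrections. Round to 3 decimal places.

SE(ȳ_st) ≈ 0.705

V̂(ȳ_st) = Σ W_h² (1 − n_h/N_h) s_h²/n_h, with W_h = N_h/N and N = 6400:
  stratum A: (5000/6400)²·(1 − 445/5000)·9.03²/445 = 0.101886
  stratum B: (1400/6400)²·(1 − 38/1400)·17.97²/38 = 0.395601
V̂(ȳ_st) = 0.497487
SE(ȳ_st) = √0.497487 = 0.705328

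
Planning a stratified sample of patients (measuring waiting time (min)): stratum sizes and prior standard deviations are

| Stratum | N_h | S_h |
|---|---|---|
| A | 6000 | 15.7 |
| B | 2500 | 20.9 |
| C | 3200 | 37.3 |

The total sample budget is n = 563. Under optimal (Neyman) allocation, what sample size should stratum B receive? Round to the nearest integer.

111

Neyman allocation: n_h = n · N_h S_h / Σ N_i S_i, with n = 563.
  stratum A: N_h·S_h = 6000·15.7 = 94200.00
  stratum B: N_h·S_h = 2500·20.9 = 52250.00
  stratum C: N_h·S_h = 3200·37.3 = 119360.00
Σ N_h S_h = 265810.00
n for stratum B = 563·52250.00/265810.00 = 110.668 → 111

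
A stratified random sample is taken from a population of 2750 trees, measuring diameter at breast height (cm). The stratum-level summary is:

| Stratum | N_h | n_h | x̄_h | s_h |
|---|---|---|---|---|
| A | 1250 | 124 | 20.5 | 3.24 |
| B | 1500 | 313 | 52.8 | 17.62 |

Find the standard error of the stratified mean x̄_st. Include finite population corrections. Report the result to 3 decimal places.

V̂(x̄_st) = Σ W_h² (1 − n_h/N_h) s_h²/n_h, with W_h = N_h/N and N = 2750:
  stratum A: (1250/2750)²·(1 − 124/1250)·3.24²/124 = 0.0157562
  stratum B: (1500/2750)²·(1 − 313/1500)·17.62²/313 = 0.233531
V̂(x̄_st) = 0.249287
SE(x̄_st) = √0.249287 = 0.499286

SE(x̄_st) ≈ 0.499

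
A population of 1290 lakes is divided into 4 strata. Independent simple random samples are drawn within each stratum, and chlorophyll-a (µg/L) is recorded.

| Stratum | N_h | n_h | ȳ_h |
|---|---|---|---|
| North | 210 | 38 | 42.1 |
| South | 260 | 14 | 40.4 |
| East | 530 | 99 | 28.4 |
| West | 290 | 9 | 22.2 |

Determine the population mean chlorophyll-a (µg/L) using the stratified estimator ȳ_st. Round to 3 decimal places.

ȳ_st ≈ 31.655

N = Σ N_h = 1290. Stratum weights W_h = N_h/N.
ȳ_st = (210·42.1 + 260·40.4 + 530·28.4 + 290·22.2) / 1290 = 31.65504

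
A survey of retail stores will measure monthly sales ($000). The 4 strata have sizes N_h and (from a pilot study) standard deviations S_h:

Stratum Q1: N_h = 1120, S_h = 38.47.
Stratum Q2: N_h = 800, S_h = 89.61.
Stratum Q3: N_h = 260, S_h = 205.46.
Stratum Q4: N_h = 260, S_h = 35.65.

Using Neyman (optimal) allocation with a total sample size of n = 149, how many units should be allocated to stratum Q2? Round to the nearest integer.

Neyman allocation: n_h = n · N_h S_h / Σ N_i S_i, with n = 149.
  stratum Q1: N_h·S_h = 1120·38.47 = 43086.40
  stratum Q2: N_h·S_h = 800·89.61 = 71688.00
  stratum Q3: N_h·S_h = 260·205.46 = 53419.60
  stratum Q4: N_h·S_h = 260·35.65 = 9269.00
Σ N_h S_h = 177463.00
n for stratum Q2 = 149·71688.00/177463.00 = 60.190 → 60

60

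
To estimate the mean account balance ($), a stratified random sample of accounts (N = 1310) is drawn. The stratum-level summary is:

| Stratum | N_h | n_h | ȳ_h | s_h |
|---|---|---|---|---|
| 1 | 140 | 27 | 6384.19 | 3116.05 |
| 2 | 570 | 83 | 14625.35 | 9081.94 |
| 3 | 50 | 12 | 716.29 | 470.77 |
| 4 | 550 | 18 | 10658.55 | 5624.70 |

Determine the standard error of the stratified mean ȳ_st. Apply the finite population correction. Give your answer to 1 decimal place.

V̂(ȳ_st) = Σ W_h² (1 − n_h/N_h) s_h²/n_h, with W_h = N_h/N and N = 1310:
  stratum 1: (140/1310)²·(1 − 27/140)·3116.05²/27 = 3315.19
  stratum 2: (570/1310)²·(1 − 83/570)·9081.94²/83 = 160746
  stratum 3: (50/1310)²·(1 − 12/50)·470.77²/12 = 20.4478
  stratum 4: (550/1310)²·(1 − 18/550)·5624.70²/18 = 299680
V̂(ȳ_st) = 463762
SE(ȳ_st) = √463762 = 681.001

SE(ȳ_st) ≈ 681.0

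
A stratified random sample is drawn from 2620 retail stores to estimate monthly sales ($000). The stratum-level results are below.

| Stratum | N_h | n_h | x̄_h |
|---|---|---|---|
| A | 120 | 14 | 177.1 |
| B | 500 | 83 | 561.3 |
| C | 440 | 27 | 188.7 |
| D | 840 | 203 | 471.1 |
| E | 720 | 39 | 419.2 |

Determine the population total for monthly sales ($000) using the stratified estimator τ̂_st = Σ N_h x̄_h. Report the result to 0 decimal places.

τ̂_st ≈ 1082478

τ̂_st = Σ N_h x̄_h = 120·177.1 + 500·561.3 + 440·188.7 + 840·471.1 + 720·419.2 = 1082478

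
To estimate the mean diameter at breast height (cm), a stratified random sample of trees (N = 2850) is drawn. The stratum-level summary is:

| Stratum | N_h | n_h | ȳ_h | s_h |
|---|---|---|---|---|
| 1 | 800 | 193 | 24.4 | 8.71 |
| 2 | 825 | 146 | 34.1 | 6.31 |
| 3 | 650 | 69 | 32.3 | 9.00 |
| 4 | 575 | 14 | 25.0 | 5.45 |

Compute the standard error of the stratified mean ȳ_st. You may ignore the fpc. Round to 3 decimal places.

SE(ȳ_st) ≈ 0.449

V̂(ȳ_st) = Σ W_h² s_h²/n_h, with W_h = N_h/N and N = 2850:
  stratum 1: (800/2850)²·8.71²/193 = 0.030972
  stratum 2: (825/2850)²·6.31²/146 = 0.022852
  stratum 3: (650/2850)²·9.00²/69 = 0.0610623
  stratum 4: (575/2850)²·5.45²/14 = 0.0863597
V̂(ȳ_st) = 0.201246
SE(ȳ_st) = √0.201246 = 0.448604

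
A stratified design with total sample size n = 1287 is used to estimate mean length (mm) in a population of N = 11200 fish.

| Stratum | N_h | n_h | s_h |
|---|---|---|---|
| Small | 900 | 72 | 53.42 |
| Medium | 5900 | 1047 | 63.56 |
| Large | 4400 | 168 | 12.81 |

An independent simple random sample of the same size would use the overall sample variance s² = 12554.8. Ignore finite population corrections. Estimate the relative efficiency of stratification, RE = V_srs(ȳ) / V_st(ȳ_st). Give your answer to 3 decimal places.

V̂(ȳ_st) = Σ W_h² s_h²/n_h, with W_h = N_h/N and N = 11200:
  stratum Small: (900/11200)²·53.42²/72 = 0.255932
  stratum Medium: (5900/11200)²·63.56²/1047 = 1.07075
  stratum Large: (4400/11200)²·12.81²/168 = 0.15075
V_st = 1.47743
V_srs = s²/n = 12554.8/1287 = 9.75509
Relative efficiency = V_srs / V_st = 9.75509/1.47743 = 6.6027

RE ≈ 6.603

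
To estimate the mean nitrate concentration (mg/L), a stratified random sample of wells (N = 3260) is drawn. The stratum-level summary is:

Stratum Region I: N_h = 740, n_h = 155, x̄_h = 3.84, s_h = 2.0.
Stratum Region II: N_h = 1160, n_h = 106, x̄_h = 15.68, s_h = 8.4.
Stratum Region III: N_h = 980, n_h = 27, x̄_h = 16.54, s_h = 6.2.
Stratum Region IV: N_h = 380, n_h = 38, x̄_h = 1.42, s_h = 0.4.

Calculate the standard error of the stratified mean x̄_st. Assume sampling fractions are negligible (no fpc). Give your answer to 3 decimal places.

SE(x̄_st) ≈ 0.463

V̂(x̄_st) = Σ W_h² s_h²/n_h, with W_h = N_h/N and N = 3260:
  stratum Region I: (740/3260)²·2.0²/155 = 0.00132971
  stratum Region II: (1160/3260)²·8.4²/106 = 0.0842817
  stratum Region III: (980/3260)²·6.2²/27 = 0.128658
  stratum Region IV: (380/3260)²·0.4²/38 = 5.72095e-05
V̂(x̄_st) = 0.214327
SE(x̄_st) = √0.214327 = 0.462954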